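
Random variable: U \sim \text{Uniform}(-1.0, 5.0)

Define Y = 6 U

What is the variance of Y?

For Y = aU + b: Var(Y) = a² * Var(U)
Var(U) = (5 + 1)^2/12 = 3
Var(Y) = 6² * 3 = 36 * 3 = 108

108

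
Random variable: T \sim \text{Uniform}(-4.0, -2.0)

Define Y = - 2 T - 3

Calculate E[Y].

For Y = -2T - 3:
E[Y] = -2 * E[T] - 3
E[T] = (-4 - 2)/2 = -3
E[Y] = -2 * (-3) - 3 = 3

3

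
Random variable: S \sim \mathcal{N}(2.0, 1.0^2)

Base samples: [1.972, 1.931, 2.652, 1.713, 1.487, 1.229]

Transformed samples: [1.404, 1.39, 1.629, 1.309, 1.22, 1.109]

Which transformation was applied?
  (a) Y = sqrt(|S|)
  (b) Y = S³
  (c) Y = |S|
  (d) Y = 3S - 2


Checking option (a) Y = sqrt(|S|):
  S = 1.972 -> Y = 1.404 ✓
  S = 1.931 -> Y = 1.39 ✓
  S = 2.652 -> Y = 1.629 ✓
All samples match this transformation.

(a) sqrt(|S|)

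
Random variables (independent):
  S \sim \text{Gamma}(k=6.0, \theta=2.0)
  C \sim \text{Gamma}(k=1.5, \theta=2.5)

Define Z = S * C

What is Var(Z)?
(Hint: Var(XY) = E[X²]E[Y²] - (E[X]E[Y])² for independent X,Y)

Var(XY) = E[X²]E[Y²] - (E[X]E[Y])²
E[S] = 12, Var(S) = 24
E[C] = 3.75, Var(C) = 9.375
E[S²] = 24 + 12² = 168
E[C²] = 9.375 + 3.75² = 23.4375
Var(Z) = 168*23.4375 - (12*3.75)²
= 3937.5 - 2025 = 1912.5

1912.5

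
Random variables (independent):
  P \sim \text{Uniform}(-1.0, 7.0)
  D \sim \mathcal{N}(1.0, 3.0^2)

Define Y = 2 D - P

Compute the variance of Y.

For independent RVs: Var(aX + bY) = a²Var(X) + b²Var(Y)
Var(P) = 5.3333333
Var(D) = 9
Var(Y) = (-1)²*5.3333333 + 2²*9
= 1*5.3333333 + 4*9 = 41.333333

41.333333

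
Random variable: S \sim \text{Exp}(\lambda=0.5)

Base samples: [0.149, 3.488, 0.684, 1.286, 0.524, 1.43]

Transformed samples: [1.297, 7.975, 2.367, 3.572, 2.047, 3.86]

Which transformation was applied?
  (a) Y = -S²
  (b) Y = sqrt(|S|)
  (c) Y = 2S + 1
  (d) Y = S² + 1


Checking option (c) Y = 2S + 1:
  S = 0.149 -> Y = 1.297 ✓
  S = 3.488 -> Y = 7.975 ✓
  S = 0.684 -> Y = 2.367 ✓
All samples match this transformation.

(c) 2S + 1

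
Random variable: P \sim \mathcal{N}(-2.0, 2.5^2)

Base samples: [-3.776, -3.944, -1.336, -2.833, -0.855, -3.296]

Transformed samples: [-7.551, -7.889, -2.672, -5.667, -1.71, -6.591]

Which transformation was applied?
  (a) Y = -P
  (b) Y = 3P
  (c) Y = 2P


Checking option (c) Y = 2P:
  P = -3.776 -> Y = -7.551 ✓
  P = -3.944 -> Y = -7.889 ✓
  P = -1.336 -> Y = -2.672 ✓
All samples match this transformation.

(c) 2P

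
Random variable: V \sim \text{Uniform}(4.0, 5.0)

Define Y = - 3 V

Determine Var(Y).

For Y = aV + b: Var(Y) = a² * Var(V)
Var(V) = (5 - 4)^2/12 = 0.083333333
Var(Y) = (-3)² * 0.083333333 = 9 * 0.083333333 = 0.75

0.75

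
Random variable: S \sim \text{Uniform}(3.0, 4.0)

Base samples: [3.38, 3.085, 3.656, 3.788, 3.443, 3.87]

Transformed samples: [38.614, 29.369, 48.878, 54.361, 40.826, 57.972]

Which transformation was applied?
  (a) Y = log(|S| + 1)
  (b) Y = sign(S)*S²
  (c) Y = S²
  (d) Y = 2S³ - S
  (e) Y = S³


Checking option (e) Y = S³:
  S = 3.38 -> Y = 38.614 ✓
  S = 3.085 -> Y = 29.369 ✓
  S = 3.656 -> Y = 48.878 ✓
All samples match this transformation.

(e) S³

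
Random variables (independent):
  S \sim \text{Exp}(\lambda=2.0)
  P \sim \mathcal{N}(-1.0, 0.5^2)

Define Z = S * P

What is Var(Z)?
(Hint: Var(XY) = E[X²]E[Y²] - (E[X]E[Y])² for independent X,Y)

Var(XY) = E[X²]E[Y²] - (E[X]E[Y])²
E[S] = 0.5, Var(S) = 0.25
E[P] = -1, Var(P) = 0.25
E[S²] = 0.25 + 0.5² = 0.5
E[P²] = 0.25 + (-1)² = 1.25
Var(Z) = 0.5*1.25 - (0.5*(-1))²
= 0.625 - 0.25 = 0.375

0.375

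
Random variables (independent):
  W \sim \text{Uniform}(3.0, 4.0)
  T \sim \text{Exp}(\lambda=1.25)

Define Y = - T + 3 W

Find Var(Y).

For independent RVs: Var(aX + bY) = a²Var(X) + b²Var(Y)
Var(W) = 0.083333333
Var(T) = 0.64
Var(Y) = 3²*0.083333333 + (-1)²*0.64
= 9*0.083333333 + 1*0.64 = 1.39

1.39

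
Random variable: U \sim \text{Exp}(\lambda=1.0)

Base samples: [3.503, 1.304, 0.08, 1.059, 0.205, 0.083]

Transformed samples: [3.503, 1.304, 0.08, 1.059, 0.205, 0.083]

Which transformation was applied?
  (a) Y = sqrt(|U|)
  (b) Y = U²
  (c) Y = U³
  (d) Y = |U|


Checking option (d) Y = |U|:
  U = 3.503 -> Y = 3.503 ✓
  U = 1.304 -> Y = 1.304 ✓
  U = 0.08 -> Y = 0.08 ✓
All samples match this transformation.

(d) |U|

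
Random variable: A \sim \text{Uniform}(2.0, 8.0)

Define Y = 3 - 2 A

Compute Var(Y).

For Y = aA + b: Var(Y) = a² * Var(A)
Var(A) = (8 - 2)^2/12 = 3
Var(Y) = (-2)² * 3 = 4 * 3 = 12

12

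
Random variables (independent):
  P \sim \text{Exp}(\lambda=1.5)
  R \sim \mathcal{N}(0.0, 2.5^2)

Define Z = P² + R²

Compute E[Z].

E[Z] = E[P²] + E[R²]
E[P²] = Var(P) + E[P]² = 0.44444444 + 0.44444444 = 0.88888889
E[R²] = Var(R) + E[R]² = 6.25 + 0 = 6.25
E[Z] = 0.88888889 + 6.25 = 7.1388889

7.1388889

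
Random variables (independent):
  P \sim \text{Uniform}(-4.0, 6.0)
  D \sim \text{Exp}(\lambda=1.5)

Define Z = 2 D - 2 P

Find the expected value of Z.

E[Z] = -2*E[P] + 2*E[D]
E[P] = 1
E[D] = 0.66666667
E[Z] = -2*1 + 2*0.66666667 = -0.66666667

-0.66666667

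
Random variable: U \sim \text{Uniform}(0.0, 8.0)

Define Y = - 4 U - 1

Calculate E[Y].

For Y = -4U - 1:
E[Y] = -4 * E[U] - 1
E[U] = (0 + 8)/2 = 4
E[Y] = -4 * 4 - 1 = -17

-17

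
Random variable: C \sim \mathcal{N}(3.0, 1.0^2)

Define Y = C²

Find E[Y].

Using E[X²] = Var(X) + (E[X])²:
E[C] = 3
Var(C) = 1.0^2 = 1
E[C²] = 1 + 3² = 1 + 9 = 10

10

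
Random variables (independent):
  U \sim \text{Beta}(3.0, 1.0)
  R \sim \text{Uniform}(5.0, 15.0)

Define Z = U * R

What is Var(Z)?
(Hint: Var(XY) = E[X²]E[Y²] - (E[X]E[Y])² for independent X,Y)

Var(XY) = E[X²]E[Y²] - (E[X]E[Y])²
E[U] = 0.75, Var(U) = 0.0375
E[R] = 10, Var(R) = 8.3333333
E[U²] = 0.0375 + 0.75² = 0.6
E[R²] = 8.3333333 + 10² = 108.33333
Var(Z) = 0.6*108.33333 - (0.75*10)²
= 65 - 56.25 = 8.75

8.75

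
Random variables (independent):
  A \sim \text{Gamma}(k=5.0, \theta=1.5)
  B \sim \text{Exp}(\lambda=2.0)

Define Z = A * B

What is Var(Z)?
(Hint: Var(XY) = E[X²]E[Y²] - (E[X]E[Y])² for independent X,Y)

Var(XY) = E[X²]E[Y²] - (E[X]E[Y])²
E[A] = 7.5, Var(A) = 11.25
E[B] = 0.5, Var(B) = 0.25
E[A²] = 11.25 + 7.5² = 67.5
E[B²] = 0.25 + 0.5² = 0.5
Var(Z) = 67.5*0.5 - (7.5*0.5)²
= 33.75 - 14.0625 = 19.6875

19.6875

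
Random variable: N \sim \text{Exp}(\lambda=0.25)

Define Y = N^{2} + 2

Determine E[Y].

E[Y] = 1*E[N²] + 2
E[N] = 4
E[N²] = Var(N) + (E[N])² = 16 + 16 = 32
E[Y] = 1*32 + 2 = 34

34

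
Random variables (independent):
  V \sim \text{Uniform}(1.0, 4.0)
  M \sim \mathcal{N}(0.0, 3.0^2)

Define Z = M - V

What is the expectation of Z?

E[Z] = -1*E[V] + 1*E[M]
E[V] = 2.5
E[M] = 0
E[Z] = -1*2.5 + 1*0 = -2.5

-2.5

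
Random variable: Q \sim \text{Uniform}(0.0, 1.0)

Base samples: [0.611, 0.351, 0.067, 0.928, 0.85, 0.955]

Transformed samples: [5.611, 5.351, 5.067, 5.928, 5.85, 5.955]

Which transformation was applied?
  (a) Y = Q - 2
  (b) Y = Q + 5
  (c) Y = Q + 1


Checking option (b) Y = Q + 5:
  Q = 0.611 -> Y = 5.611 ✓
  Q = 0.351 -> Y = 5.351 ✓
  Q = 0.067 -> Y = 5.067 ✓
All samples match this transformation.

(b) Q + 5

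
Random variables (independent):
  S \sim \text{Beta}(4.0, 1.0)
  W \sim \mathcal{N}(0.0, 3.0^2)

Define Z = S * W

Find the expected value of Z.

For independent RVs: E[XY] = E[X]*E[Y]
E[S] = 0.8
E[W] = 0
E[Z] = 0.8 * 0 = 0

0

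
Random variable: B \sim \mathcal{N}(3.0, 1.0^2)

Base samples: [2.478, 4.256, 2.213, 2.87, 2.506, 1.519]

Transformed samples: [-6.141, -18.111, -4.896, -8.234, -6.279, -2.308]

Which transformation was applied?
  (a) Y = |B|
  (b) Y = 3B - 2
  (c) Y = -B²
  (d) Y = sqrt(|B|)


Checking option (c) Y = -B²:
  B = 2.478 -> Y = -6.141 ✓
  B = 4.256 -> Y = -18.111 ✓
  B = 2.213 -> Y = -4.896 ✓
All samples match this transformation.

(c) -B²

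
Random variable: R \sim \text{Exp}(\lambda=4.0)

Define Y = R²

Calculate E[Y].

E[R²] = Var(R) + (E[R])² = 0.0625 + 0.0625 = 0.125

0.125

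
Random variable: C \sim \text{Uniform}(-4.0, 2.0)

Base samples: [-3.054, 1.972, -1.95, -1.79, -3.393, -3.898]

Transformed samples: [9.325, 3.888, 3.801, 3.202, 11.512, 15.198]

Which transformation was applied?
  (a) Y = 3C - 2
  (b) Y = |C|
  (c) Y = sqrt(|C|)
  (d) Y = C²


Checking option (d) Y = C²:
  C = -3.054 -> Y = 9.325 ✓
  C = 1.972 -> Y = 3.888 ✓
  C = -1.95 -> Y = 3.801 ✓
All samples match this transformation.

(d) C²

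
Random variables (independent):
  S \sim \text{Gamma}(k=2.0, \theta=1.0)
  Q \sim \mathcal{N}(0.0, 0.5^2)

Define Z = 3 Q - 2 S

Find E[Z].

E[Z] = -2*E[S] + 3*E[Q]
E[S] = 2
E[Q] = 0
E[Z] = -2*2 + 3*0 = -4

-4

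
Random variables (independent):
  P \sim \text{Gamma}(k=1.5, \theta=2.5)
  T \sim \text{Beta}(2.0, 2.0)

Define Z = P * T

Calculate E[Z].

For independent RVs: E[XY] = E[X]*E[Y]
E[P] = 3.75
E[T] = 0.5
E[Z] = 3.75 * 0.5 = 1.875

1.875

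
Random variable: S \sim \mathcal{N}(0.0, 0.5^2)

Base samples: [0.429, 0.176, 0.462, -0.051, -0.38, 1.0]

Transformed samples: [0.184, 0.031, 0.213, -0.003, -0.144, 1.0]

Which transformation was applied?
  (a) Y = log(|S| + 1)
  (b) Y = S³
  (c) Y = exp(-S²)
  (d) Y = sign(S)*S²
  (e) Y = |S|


Checking option (d) Y = sign(S)*S²:
  S = 0.429 -> Y = 0.184 ✓
  S = 0.176 -> Y = 0.031 ✓
  S = 0.462 -> Y = 0.213 ✓
All samples match this transformation.

(d) sign(S)*S²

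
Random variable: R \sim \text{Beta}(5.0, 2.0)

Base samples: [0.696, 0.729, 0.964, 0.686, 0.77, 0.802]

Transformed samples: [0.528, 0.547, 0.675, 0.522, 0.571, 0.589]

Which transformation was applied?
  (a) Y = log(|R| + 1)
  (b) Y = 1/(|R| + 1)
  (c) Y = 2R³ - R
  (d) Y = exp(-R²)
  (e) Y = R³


Checking option (a) Y = log(|R| + 1):
  R = 0.696 -> Y = 0.528 ✓
  R = 0.729 -> Y = 0.547 ✓
  R = 0.964 -> Y = 0.675 ✓
All samples match this transformation.

(a) log(|R| + 1)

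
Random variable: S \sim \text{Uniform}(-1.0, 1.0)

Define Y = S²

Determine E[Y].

E[S²] = Var(S) + (E[S])² = 0.33333333 + 0 = 0.33333333

0.33333333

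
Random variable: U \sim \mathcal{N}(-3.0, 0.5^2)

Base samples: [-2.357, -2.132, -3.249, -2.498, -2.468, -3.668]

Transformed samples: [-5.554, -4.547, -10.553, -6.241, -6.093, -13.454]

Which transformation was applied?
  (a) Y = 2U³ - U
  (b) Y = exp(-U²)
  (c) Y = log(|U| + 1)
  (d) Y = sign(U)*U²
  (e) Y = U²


Checking option (d) Y = sign(U)*U²:
  U = -2.357 -> Y = -5.554 ✓
  U = -2.132 -> Y = -4.547 ✓
  U = -3.249 -> Y = -10.553 ✓
All samples match this transformation.

(d) sign(U)*U²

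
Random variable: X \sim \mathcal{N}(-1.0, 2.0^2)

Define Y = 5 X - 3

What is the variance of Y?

For Y = aX + b: Var(Y) = a² * Var(X)
Var(X) = 2.0^2 = 4
Var(Y) = 5² * 4 = 25 * 4 = 100

100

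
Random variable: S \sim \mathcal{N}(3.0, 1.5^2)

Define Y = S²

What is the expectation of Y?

E[S²] = Var(S) + (E[S])² = 2.25 + 9 = 11.25

11.25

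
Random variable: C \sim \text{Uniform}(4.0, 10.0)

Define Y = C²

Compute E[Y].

Using E[X²] = Var(X) + (E[X])²:
E[C] = 7
Var(C) = (10 - 4)^2/12 = 3
E[C²] = 3 + 7² = 3 + 49 = 52

52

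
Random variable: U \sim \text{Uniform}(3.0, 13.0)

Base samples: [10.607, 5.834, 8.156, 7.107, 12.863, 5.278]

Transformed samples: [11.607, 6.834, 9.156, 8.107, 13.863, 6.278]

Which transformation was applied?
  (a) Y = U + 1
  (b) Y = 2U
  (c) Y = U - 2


Checking option (a) Y = U + 1:
  U = 10.607 -> Y = 11.607 ✓
  U = 5.834 -> Y = 6.834 ✓
  U = 8.156 -> Y = 9.156 ✓
All samples match this transformation.

(a) U + 1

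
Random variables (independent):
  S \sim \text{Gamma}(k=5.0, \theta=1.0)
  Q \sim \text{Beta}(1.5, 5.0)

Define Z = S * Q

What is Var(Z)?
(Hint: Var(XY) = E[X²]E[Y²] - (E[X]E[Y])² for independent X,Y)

Var(XY) = E[X²]E[Y²] - (E[X]E[Y])²
E[S] = 5, Var(S) = 5
E[Q] = 0.23076923, Var(Q) = 0.023668639
E[S²] = 5 + 5² = 30
E[Q²] = 0.023668639 + 0.23076923² = 0.076923077
Var(Z) = 30*0.076923077 - (5*0.23076923)²
= 2.3076923 - 1.3313609 = 0.97633136

0.97633136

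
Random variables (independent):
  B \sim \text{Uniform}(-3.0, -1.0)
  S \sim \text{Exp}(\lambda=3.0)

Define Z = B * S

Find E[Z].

For independent RVs: E[XY] = E[X]*E[Y]
E[B] = -2
E[S] = 0.33333333
E[Z] = -2 * 0.33333333 = -0.66666667

-0.66666667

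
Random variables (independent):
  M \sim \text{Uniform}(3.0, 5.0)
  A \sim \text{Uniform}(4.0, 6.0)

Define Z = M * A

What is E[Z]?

For independent RVs: E[XY] = E[X]*E[Y]
E[M] = 4
E[A] = 5
E[Z] = 4 * 5 = 20

20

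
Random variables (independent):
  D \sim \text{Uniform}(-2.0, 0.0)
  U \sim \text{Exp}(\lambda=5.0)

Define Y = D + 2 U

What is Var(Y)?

For independent RVs: Var(aX + bY) = a²Var(X) + b²Var(Y)
Var(D) = 0.33333333
Var(U) = 0.04
Var(Y) = 1²*0.33333333 + 2²*0.04
= 1*0.33333333 + 4*0.04 = 0.49333333

0.49333333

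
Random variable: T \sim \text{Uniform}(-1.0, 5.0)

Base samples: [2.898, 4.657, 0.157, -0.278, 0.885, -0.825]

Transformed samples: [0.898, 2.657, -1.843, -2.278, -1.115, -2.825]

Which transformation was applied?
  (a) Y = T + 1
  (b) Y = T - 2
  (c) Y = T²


Checking option (b) Y = T - 2:
  T = 2.898 -> Y = 0.898 ✓
  T = 4.657 -> Y = 2.657 ✓
  T = 0.157 -> Y = -1.843 ✓
All samples match this transformation.

(b) T - 2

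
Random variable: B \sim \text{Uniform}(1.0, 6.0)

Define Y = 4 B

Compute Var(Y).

For Y = aB + b: Var(Y) = a² * Var(B)
Var(B) = (6 - 1)^2/12 = 2.0833333
Var(Y) = 4² * 2.0833333 = 16 * 2.0833333 = 33.333333

33.333333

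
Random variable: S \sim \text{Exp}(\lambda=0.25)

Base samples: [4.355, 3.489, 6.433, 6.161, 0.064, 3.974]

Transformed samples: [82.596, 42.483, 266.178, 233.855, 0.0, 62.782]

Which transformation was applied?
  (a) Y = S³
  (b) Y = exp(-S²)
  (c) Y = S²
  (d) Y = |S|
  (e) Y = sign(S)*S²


Checking option (a) Y = S³:
  S = 4.355 -> Y = 82.596 ✓
  S = 3.489 -> Y = 42.483 ✓
  S = 6.433 -> Y = 266.178 ✓
All samples match this transformation.

(a) S³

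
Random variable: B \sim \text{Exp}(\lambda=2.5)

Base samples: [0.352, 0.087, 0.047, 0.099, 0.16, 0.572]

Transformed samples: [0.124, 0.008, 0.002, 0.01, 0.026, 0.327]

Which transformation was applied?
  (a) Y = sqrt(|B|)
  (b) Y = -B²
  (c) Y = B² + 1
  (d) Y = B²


Checking option (d) Y = B²:
  B = 0.352 -> Y = 0.124 ✓
  B = 0.087 -> Y = 0.008 ✓
  B = 0.047 -> Y = 0.002 ✓
All samples match this transformation.

(d) B²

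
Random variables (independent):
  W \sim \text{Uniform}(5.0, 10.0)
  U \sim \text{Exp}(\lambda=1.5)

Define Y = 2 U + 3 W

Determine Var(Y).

For independent RVs: Var(aX + bY) = a²Var(X) + b²Var(Y)
Var(W) = 2.0833333
Var(U) = 0.44444444
Var(Y) = 3²*2.0833333 + 2²*0.44444444
= 9*2.0833333 + 4*0.44444444 = 20.527778

20.527778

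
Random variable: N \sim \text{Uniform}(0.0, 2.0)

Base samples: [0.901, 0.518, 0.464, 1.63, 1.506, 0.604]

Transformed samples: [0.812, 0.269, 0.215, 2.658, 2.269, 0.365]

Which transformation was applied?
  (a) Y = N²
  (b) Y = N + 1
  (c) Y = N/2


Checking option (a) Y = N²:
  N = 0.901 -> Y = 0.812 ✓
  N = 0.518 -> Y = 0.269 ✓
  N = 0.464 -> Y = 0.215 ✓
All samples match this transformation.

(a) N²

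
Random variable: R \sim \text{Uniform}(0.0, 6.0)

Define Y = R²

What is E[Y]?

E[R²] = Var(R) + (E[R])² = 3 + 9 = 12

12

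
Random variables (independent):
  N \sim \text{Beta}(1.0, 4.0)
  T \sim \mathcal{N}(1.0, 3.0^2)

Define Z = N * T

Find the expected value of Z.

For independent RVs: E[XY] = E[X]*E[Y]
E[N] = 0.2
E[T] = 1
E[Z] = 0.2 * 1 = 0.2

0.2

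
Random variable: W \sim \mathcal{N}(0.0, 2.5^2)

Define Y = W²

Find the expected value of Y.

Using E[X²] = Var(X) + (E[X])²:
E[W] = 0
Var(W) = 2.5^2 = 6.25
E[W²] = 6.25 + 0² = 6.25 + 0 = 6.25

6.25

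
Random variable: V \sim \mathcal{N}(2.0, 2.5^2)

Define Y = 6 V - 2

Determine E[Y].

For Y = 6V - 2:
E[Y] = 6 * E[V] - 2
E[V] = 2.0 = 2
E[Y] = 6 * 2 - 2 = 10

10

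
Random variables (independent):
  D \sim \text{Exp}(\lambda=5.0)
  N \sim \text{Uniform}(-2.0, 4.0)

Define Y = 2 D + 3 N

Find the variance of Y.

For independent RVs: Var(aX + bY) = a²Var(X) + b²Var(Y)
Var(D) = 0.04
Var(N) = 3
Var(Y) = 2²*0.04 + 3²*3
= 4*0.04 + 9*3 = 27.16

27.16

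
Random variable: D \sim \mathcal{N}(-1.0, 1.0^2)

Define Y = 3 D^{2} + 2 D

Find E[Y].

E[Y] = 3*E[D²] + 2*E[D]
E[D] = -1
E[D²] = Var(D) + (E[D])² = 1 + 1 = 2
E[Y] = 3*2 + 2*(-1) = 4

4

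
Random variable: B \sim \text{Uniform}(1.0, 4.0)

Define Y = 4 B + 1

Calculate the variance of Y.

For Y = aB + b: Var(Y) = a² * Var(B)
Var(B) = (4 - 1)^2/12 = 0.75
Var(Y) = 4² * 0.75 = 16 * 0.75 = 12

12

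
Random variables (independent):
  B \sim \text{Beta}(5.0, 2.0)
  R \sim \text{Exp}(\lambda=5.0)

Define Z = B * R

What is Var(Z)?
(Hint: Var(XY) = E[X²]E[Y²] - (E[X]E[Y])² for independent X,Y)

Var(XY) = E[X²]E[Y²] - (E[X]E[Y])²
E[B] = 0.71428571, Var(B) = 0.025510204
E[R] = 0.2, Var(R) = 0.04
E[B²] = 0.025510204 + 0.71428571² = 0.53571429
E[R²] = 0.04 + 0.2² = 0.08
Var(Z) = 0.53571429*0.08 - (0.71428571*0.2)²
= 0.042857143 - 0.020408163 = 0.02244898

0.02244898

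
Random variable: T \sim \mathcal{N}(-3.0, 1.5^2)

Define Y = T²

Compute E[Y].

E[T²] = Var(T) + (E[T])² = 2.25 + 9 = 11.25

11.25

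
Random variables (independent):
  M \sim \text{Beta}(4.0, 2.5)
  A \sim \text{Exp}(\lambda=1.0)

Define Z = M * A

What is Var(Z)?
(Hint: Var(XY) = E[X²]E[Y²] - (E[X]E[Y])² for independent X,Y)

Var(XY) = E[X²]E[Y²] - (E[X]E[Y])²
E[M] = 0.61538462, Var(M) = 0.031558185
E[A] = 1, Var(A) = 1
E[M²] = 0.031558185 + 0.61538462² = 0.41025641
E[A²] = 1 + 1² = 2
Var(Z) = 0.41025641*2 - (0.61538462*1)²
= 0.82051282 - 0.37869822 = 0.4418146

0.4418146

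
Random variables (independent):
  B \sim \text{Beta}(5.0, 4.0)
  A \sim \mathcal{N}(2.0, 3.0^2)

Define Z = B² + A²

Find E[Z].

E[Z] = E[B²] + E[A²]
E[B²] = Var(B) + E[B]² = 0.024691358 + 0.30864198 = 0.33333333
E[A²] = Var(A) + E[A]² = 9 + 4 = 13
E[Z] = 0.33333333 + 13 = 13.333333

13.333333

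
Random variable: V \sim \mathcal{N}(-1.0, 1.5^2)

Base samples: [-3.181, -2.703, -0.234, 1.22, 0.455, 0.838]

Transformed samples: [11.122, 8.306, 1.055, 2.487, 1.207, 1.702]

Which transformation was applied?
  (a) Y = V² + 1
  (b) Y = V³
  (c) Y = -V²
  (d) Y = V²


Checking option (a) Y = V² + 1:
  V = -3.181 -> Y = 11.122 ✓
  V = -2.703 -> Y = 8.306 ✓
  V = -0.234 -> Y = 1.055 ✓
All samples match this transformation.

(a) V² + 1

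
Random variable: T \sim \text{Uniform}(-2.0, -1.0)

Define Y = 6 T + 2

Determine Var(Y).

For Y = aT + b: Var(Y) = a² * Var(T)
Var(T) = (-1 + 2)^2/12 = 0.083333333
Var(Y) = 6² * 0.083333333 = 36 * 0.083333333 = 3

3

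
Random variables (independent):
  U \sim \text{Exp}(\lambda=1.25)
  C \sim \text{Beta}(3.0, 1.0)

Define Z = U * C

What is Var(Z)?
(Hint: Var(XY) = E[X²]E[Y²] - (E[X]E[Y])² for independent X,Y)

Var(XY) = E[X²]E[Y²] - (E[X]E[Y])²
E[U] = 0.8, Var(U) = 0.64
E[C] = 0.75, Var(C) = 0.0375
E[U²] = 0.64 + 0.8² = 1.28
E[C²] = 0.0375 + 0.75² = 0.6
Var(Z) = 1.28*0.6 - (0.8*0.75)²
= 0.768 - 0.36 = 0.408

0.408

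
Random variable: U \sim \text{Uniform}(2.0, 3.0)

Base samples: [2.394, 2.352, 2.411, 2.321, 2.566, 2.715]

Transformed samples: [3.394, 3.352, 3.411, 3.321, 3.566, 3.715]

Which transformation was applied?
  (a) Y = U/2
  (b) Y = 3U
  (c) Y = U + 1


Checking option (c) Y = U + 1:
  U = 2.394 -> Y = 3.394 ✓
  U = 2.352 -> Y = 3.352 ✓
  U = 2.411 -> Y = 3.411 ✓
All samples match this transformation.

(c) U + 1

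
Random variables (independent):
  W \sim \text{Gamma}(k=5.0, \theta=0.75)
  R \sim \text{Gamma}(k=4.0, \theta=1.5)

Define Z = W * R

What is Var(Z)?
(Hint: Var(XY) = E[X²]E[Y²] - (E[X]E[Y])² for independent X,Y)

Var(XY) = E[X²]E[Y²] - (E[X]E[Y])²
E[W] = 3.75, Var(W) = 2.8125
E[R] = 6, Var(R) = 9
E[W²] = 2.8125 + 3.75² = 16.875
E[R²] = 9 + 6² = 45
Var(Z) = 16.875*45 - (3.75*6)²
= 759.375 - 506.25 = 253.125

253.125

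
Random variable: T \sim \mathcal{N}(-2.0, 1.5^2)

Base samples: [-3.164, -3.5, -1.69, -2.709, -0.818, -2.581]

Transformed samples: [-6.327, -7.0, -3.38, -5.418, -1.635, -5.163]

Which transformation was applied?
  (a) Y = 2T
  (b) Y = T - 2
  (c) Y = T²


Checking option (a) Y = 2T:
  T = -3.164 -> Y = -6.327 ✓
  T = -3.5 -> Y = -7.0 ✓
  T = -1.69 -> Y = -3.38 ✓
All samples match this transformation.

(a) 2T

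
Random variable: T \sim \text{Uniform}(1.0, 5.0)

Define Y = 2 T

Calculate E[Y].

For Y = 2T:
E[Y] = 2 * E[T]
E[T] = (1 + 5)/2 = 3
E[Y] = 2 * 3 = 6

6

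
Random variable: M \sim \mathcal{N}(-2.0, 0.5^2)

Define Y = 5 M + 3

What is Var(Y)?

For Y = aM + b: Var(Y) = a² * Var(M)
Var(M) = 0.5^2 = 0.25
Var(Y) = 5² * 0.25 = 25 * 0.25 = 6.25

6.25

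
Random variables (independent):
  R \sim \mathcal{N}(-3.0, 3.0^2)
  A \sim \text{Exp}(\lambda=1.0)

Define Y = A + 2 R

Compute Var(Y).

For independent RVs: Var(aX + bY) = a²Var(X) + b²Var(Y)
Var(R) = 9
Var(A) = 1
Var(Y) = 2²*9 + 1²*1
= 4*9 + 1*1 = 37

37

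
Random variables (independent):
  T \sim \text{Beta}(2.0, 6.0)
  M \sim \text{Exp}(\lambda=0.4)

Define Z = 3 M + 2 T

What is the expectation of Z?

E[Z] = 2*E[T] + 3*E[M]
E[T] = 0.25
E[M] = 2.5
E[Z] = 2*0.25 + 3*2.5 = 8

8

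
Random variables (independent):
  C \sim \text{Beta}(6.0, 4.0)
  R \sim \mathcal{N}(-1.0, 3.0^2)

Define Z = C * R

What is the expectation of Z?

For independent RVs: E[XY] = E[X]*E[Y]
E[C] = 0.6
E[R] = -1
E[Z] = 0.6 * (-1) = -0.6

-0.6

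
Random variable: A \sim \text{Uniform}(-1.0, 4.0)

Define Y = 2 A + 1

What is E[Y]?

For Y = 2A + 1:
E[Y] = 2 * E[A] + 1
E[A] = (-1 + 4)/2 = 1.5
E[Y] = 2 * 1.5 + 1 = 4

4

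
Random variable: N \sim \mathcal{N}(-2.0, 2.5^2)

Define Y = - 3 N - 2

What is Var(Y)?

For Y = aN + b: Var(Y) = a² * Var(N)
Var(N) = 2.5^2 = 6.25
Var(Y) = (-3)² * 6.25 = 9 * 6.25 = 56.25

56.25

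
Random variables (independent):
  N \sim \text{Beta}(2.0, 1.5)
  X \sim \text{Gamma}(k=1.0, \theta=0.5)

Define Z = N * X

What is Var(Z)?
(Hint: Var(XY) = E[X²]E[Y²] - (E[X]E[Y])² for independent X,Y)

Var(XY) = E[X²]E[Y²] - (E[X]E[Y])²
E[N] = 0.57142857, Var(N) = 0.054421769
E[X] = 0.5, Var(X) = 0.25
E[N²] = 0.054421769 + 0.57142857² = 0.38095238
E[X²] = 0.25 + 0.5² = 0.5
Var(Z) = 0.38095238*0.5 - (0.57142857*0.5)²
= 0.19047619 - 0.081632653 = 0.10884354

0.10884354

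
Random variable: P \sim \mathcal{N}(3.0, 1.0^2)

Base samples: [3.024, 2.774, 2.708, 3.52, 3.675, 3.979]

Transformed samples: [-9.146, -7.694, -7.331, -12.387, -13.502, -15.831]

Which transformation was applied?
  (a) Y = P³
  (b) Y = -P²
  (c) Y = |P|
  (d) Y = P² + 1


Checking option (b) Y = -P²:
  P = 3.024 -> Y = -9.146 ✓
  P = 2.774 -> Y = -7.694 ✓
  P = 2.708 -> Y = -7.331 ✓
All samples match this transformation.

(b) -P²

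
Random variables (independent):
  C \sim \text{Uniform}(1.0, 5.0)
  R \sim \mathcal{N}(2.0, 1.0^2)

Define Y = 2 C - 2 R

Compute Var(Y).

For independent RVs: Var(aX + bY) = a²Var(X) + b²Var(Y)
Var(C) = 1.3333333
Var(R) = 1
Var(Y) = 2²*1.3333333 + (-2)²*1
= 4*1.3333333 + 4*1 = 9.3333333

9.3333333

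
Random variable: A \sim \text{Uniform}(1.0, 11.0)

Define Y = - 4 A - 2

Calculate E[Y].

For Y = -4A - 2:
E[Y] = -4 * E[A] - 2
E[A] = (1 + 11)/2 = 6
E[Y] = -4 * 6 - 2 = -26

-26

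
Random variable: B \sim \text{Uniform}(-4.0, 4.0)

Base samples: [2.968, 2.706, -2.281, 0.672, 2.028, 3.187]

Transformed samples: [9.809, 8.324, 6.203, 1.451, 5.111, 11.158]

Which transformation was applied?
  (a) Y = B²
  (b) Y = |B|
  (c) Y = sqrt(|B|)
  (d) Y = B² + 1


Checking option (d) Y = B² + 1:
  B = 2.968 -> Y = 9.809 ✓
  B = 2.706 -> Y = 8.324 ✓
  B = -2.281 -> Y = 6.203 ✓
All samples match this transformation.

(d) B² + 1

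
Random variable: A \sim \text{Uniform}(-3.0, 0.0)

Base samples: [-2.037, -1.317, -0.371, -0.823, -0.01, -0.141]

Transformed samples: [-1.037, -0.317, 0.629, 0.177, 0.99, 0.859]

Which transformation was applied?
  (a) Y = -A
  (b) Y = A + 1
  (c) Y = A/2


Checking option (b) Y = A + 1:
  A = -2.037 -> Y = -1.037 ✓
  A = -1.317 -> Y = -0.317 ✓
  A = -0.371 -> Y = 0.629 ✓
All samples match this transformation.

(b) A + 1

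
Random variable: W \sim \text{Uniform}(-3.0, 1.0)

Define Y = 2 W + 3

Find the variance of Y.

For Y = aW + b: Var(Y) = a² * Var(W)
Var(W) = (1 + 3)^2/12 = 1.3333333
Var(Y) = 2² * 1.3333333 = 4 * 1.3333333 = 5.3333333

5.3333333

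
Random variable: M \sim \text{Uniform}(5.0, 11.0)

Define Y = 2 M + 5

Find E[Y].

For Y = 2M + 5:
E[Y] = 2 * E[M] + 5
E[M] = (5 + 11)/2 = 8
E[Y] = 2 * 8 + 5 = 21

21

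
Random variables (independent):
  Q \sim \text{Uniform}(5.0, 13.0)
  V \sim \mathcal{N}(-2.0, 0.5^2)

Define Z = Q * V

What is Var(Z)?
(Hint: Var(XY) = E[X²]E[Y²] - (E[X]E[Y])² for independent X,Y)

Var(XY) = E[X²]E[Y²] - (E[X]E[Y])²
E[Q] = 9, Var(Q) = 5.3333333
E[V] = -2, Var(V) = 0.25
E[Q²] = 5.3333333 + 9² = 86.333333
E[V²] = 0.25 + (-2)² = 4.25
Var(Z) = 86.333333*4.25 - (9*(-2))²
= 366.91667 - 324 = 42.916667

42.916667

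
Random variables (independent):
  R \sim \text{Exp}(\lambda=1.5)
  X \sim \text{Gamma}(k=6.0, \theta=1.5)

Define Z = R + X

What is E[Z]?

E[Z] = 1*E[R] + 1*E[X]
E[R] = 0.66666667
E[X] = 9
E[Z] = 1*0.66666667 + 1*9 = 9.6666667

9.6666667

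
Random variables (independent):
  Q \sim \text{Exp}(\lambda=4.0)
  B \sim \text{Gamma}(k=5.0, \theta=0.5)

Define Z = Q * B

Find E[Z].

For independent RVs: E[XY] = E[X]*E[Y]
E[Q] = 0.25
E[B] = 2.5
E[Z] = 0.25 * 2.5 = 0.625

0.625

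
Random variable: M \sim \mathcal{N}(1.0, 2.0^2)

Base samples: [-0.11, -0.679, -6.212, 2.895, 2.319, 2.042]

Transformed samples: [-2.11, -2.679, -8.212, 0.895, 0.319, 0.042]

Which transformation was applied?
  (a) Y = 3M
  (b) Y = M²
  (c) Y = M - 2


Checking option (c) Y = M - 2:
  M = -0.11 -> Y = -2.11 ✓
  M = -0.679 -> Y = -2.679 ✓
  M = -6.212 -> Y = -8.212 ✓
All samples match this transformation.

(c) M - 2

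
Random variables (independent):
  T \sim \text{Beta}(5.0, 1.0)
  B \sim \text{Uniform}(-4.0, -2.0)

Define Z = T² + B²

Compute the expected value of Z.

E[Z] = E[T²] + E[B²]
E[T²] = Var(T) + E[T]² = 0.01984127 + 0.69444444 = 0.71428571
E[B²] = Var(B) + E[B]² = 0.33333333 + 9 = 9.3333333
E[Z] = 0.71428571 + 9.3333333 = 10.047619

10.047619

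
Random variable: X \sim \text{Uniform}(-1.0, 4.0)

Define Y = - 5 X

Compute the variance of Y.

For Y = aX + b: Var(Y) = a² * Var(X)
Var(X) = (4 + 1)^2/12 = 2.0833333
Var(Y) = (-5)² * 2.0833333 = 25 * 2.0833333 = 52.083333

52.083333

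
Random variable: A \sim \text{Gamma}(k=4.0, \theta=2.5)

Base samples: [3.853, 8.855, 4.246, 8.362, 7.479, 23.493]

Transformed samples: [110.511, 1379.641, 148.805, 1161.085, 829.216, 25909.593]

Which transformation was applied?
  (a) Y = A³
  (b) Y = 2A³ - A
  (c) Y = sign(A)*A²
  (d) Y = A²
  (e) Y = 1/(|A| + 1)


Checking option (b) Y = 2A³ - A:
  A = 3.853 -> Y = 110.511 ✓
  A = 8.855 -> Y = 1379.641 ✓
  A = 4.246 -> Y = 148.805 ✓
All samples match this transformation.

(b) 2A³ - A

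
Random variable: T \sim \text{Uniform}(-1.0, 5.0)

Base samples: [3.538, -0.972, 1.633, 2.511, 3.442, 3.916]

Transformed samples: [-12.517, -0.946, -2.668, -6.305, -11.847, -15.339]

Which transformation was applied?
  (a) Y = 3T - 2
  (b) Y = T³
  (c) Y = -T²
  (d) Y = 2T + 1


Checking option (c) Y = -T²:
  T = 3.538 -> Y = -12.517 ✓
  T = -0.972 -> Y = -0.946 ✓
  T = 1.633 -> Y = -2.668 ✓
All samples match this transformation.

(c) -T²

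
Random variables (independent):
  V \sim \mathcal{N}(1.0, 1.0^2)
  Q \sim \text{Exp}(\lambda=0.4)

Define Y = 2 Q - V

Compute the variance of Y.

For independent RVs: Var(aX + bY) = a²Var(X) + b²Var(Y)
Var(V) = 1
Var(Q) = 6.25
Var(Y) = (-1)²*1 + 2²*6.25
= 1*1 + 4*6.25 = 26

26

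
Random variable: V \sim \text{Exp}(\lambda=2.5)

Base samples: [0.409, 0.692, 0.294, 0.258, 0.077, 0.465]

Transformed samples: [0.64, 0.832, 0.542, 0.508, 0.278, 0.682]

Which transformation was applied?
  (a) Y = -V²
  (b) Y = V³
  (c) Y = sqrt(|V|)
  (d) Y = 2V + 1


Checking option (c) Y = sqrt(|V|):
  V = 0.409 -> Y = 0.64 ✓
  V = 0.692 -> Y = 0.832 ✓
  V = 0.294 -> Y = 0.542 ✓
All samples match this transformation.

(c) sqrt(|V|)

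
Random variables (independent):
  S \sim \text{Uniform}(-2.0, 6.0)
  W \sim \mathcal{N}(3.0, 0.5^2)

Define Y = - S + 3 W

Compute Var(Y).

For independent RVs: Var(aX + bY) = a²Var(X) + b²Var(Y)
Var(S) = 5.3333333
Var(W) = 0.25
Var(Y) = (-1)²*5.3333333 + 3²*0.25
= 1*5.3333333 + 9*0.25 = 7.5833333

7.5833333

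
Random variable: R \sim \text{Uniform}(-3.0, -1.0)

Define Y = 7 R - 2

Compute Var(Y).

For Y = aR + b: Var(Y) = a² * Var(R)
Var(R) = (-1 + 3)^2/12 = 0.33333333
Var(Y) = 7² * 0.33333333 = 49 * 0.33333333 = 16.333333

16.333333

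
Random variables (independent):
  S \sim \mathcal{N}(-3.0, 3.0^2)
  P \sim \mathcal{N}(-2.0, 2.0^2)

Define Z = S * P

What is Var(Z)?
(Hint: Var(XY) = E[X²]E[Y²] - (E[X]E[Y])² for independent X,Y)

Var(XY) = E[X²]E[Y²] - (E[X]E[Y])²
E[S] = -3, Var(S) = 9
E[P] = -2, Var(P) = 4
E[S²] = 9 + (-3)² = 18
E[P²] = 4 + (-2)² = 8
Var(Z) = 18*8 - (-3*(-2))²
= 144 - 36 = 108

108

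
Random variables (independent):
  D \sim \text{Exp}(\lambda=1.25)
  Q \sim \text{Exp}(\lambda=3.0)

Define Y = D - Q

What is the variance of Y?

For independent RVs: Var(aX + bY) = a²Var(X) + b²Var(Y)
Var(D) = 0.64
Var(Q) = 0.11111111
Var(Y) = 1²*0.64 + (-1)²*0.11111111
= 1*0.64 + 1*0.11111111 = 0.75111111

0.75111111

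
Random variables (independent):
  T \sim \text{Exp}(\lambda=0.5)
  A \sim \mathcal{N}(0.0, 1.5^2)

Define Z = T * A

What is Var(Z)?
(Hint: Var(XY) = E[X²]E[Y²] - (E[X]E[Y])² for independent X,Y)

Var(XY) = E[X²]E[Y²] - (E[X]E[Y])²
E[T] = 2, Var(T) = 4
E[A] = 0, Var(A) = 2.25
E[T²] = 4 + 2² = 8
E[A²] = 2.25 + 0² = 2.25
Var(Z) = 8*2.25 - (2*0)²
= 18 - 0 = 18

18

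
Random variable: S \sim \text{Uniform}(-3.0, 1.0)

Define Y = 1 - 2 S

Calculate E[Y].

For Y = -2S + 1:
E[Y] = -2 * E[S] + 1
E[S] = (-3 + 1)/2 = -1
E[Y] = -2 * (-1) + 1 = 3

3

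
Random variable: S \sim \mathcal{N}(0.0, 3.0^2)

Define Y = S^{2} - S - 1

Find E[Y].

E[Y] = 1*E[S²] - 1*E[S] - 1
E[S] = 0
E[S²] = Var(S) + (E[S])² = 9 + 0 = 9
E[Y] = 1*9 - 1*0 - 1 = 8

8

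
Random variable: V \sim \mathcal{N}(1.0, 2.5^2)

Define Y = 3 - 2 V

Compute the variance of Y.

For Y = aV + b: Var(Y) = a² * Var(V)
Var(V) = 2.5^2 = 6.25
Var(Y) = (-2)² * 6.25 = 4 * 6.25 = 25

25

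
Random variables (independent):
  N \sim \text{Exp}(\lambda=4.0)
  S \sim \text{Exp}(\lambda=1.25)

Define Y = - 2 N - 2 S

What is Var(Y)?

For independent RVs: Var(aX + bY) = a²Var(X) + b²Var(Y)
Var(N) = 0.0625
Var(S) = 0.64
Var(Y) = (-2)²*0.0625 + (-2)²*0.64
= 4*0.0625 + 4*0.64 = 2.81

2.81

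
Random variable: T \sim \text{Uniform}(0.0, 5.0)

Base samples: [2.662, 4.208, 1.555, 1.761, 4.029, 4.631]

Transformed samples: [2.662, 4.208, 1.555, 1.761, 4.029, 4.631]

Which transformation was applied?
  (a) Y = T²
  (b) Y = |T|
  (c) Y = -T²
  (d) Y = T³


Checking option (b) Y = |T|:
  T = 2.662 -> Y = 2.662 ✓
  T = 4.208 -> Y = 4.208 ✓
  T = 1.555 -> Y = 1.555 ✓
All samples match this transformation.

(b) |T|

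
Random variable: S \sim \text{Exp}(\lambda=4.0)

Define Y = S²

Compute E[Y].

Using E[X²] = Var(X) + (E[X])²:
E[S] = 0.25
Var(S) = 1/4.0^2 = 0.0625
E[S²] = 0.0625 + 0.25² = 0.0625 + 0.0625 = 0.125

0.125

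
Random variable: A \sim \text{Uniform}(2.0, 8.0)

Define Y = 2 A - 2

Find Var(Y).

For Y = aA + b: Var(Y) = a² * Var(A)
Var(A) = (8 - 2)^2/12 = 3
Var(Y) = 2² * 3 = 4 * 3 = 12

12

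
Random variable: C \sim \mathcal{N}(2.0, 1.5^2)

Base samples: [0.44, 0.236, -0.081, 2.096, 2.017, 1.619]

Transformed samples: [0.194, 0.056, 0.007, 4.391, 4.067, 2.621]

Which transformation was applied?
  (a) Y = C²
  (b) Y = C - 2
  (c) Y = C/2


Checking option (a) Y = C²:
  C = 0.44 -> Y = 0.194 ✓
  C = 0.236 -> Y = 0.056 ✓
  C = -0.081 -> Y = 0.007 ✓
All samples match this transformation.

(a) C²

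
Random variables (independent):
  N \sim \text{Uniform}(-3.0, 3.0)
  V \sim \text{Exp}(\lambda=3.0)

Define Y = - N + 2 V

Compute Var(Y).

For independent RVs: Var(aX + bY) = a²Var(X) + b²Var(Y)
Var(N) = 3
Var(V) = 0.11111111
Var(Y) = (-1)²*3 + 2²*0.11111111
= 1*3 + 4*0.11111111 = 3.4444444

3.4444444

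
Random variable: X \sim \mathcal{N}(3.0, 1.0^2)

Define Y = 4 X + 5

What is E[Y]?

For Y = 4X + 5:
E[Y] = 4 * E[X] + 5
E[X] = 3.0 = 3
E[Y] = 4 * 3 + 5 = 17

17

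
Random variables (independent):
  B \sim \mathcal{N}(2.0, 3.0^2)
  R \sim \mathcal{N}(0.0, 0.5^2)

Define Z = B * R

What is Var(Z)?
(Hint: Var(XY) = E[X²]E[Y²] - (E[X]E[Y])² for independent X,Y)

Var(XY) = E[X²]E[Y²] - (E[X]E[Y])²
E[B] = 2, Var(B) = 9
E[R] = 0, Var(R) = 0.25
E[B²] = 9 + 2² = 13
E[R²] = 0.25 + 0² = 0.25
Var(Z) = 13*0.25 - (2*0)²
= 3.25 - 0 = 3.25

3.25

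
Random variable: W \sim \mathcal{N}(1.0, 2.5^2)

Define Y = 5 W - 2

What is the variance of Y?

For Y = aW + b: Var(Y) = a² * Var(W)
Var(W) = 2.5^2 = 6.25
Var(Y) = 5² * 6.25 = 25 * 6.25 = 156.25

156.25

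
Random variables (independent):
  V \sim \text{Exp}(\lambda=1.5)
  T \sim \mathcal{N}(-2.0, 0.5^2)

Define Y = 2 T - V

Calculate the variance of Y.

For independent RVs: Var(aX + bY) = a²Var(X) + b²Var(Y)
Var(V) = 0.44444444
Var(T) = 0.25
Var(Y) = (-1)²*0.44444444 + 2²*0.25
= 1*0.44444444 + 4*0.25 = 1.4444444

1.4444444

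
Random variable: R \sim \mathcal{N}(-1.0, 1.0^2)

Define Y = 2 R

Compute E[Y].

For Y = 2R:
E[Y] = 2 * E[R]
E[R] = -1.0 = -1
E[Y] = 2 * (-1) = -2

-2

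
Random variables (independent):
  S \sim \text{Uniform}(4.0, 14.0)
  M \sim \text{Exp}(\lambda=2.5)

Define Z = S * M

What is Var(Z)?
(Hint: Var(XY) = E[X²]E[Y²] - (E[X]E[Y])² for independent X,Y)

Var(XY) = E[X²]E[Y²] - (E[X]E[Y])²
E[S] = 9, Var(S) = 8.3333333
E[M] = 0.4, Var(M) = 0.16
E[S²] = 8.3333333 + 9² = 89.333333
E[M²] = 0.16 + 0.4² = 0.32
Var(Z) = 89.333333*0.32 - (9*0.4)²
= 28.586667 - 12.96 = 15.626667

15.626667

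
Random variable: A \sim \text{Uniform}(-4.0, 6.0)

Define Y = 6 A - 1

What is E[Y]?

For Y = 6A - 1:
E[Y] = 6 * E[A] - 1
E[A] = (-4 + 6)/2 = 1
E[Y] = 6 * 1 - 1 = 5

5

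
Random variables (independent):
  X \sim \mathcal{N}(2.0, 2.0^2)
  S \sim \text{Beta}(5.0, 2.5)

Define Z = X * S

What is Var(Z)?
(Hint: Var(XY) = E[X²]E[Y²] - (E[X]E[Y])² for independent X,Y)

Var(XY) = E[X²]E[Y²] - (E[X]E[Y])²
E[X] = 2, Var(X) = 4
E[S] = 0.66666667, Var(S) = 0.026143791
E[X²] = 4 + 2² = 8
E[S²] = 0.026143791 + 0.66666667² = 0.47058824
Var(Z) = 8*0.47058824 - (2*0.66666667)²
= 3.7647059 - 1.7777778 = 1.9869281

1.9869281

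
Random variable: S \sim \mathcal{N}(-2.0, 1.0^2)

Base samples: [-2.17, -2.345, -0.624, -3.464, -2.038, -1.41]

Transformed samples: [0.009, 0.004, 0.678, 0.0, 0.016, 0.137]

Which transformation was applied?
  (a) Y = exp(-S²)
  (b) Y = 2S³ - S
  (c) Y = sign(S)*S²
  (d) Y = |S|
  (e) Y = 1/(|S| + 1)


Checking option (a) Y = exp(-S²):
  S = -2.17 -> Y = 0.009 ✓
  S = -2.345 -> Y = 0.004 ✓
  S = -0.624 -> Y = 0.678 ✓
All samples match this transformation.

(a) exp(-S²)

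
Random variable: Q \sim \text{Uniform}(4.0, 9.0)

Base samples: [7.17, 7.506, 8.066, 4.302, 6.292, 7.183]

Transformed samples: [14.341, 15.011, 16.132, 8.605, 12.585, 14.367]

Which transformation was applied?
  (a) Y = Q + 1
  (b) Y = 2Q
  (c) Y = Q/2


Checking option (b) Y = 2Q:
  Q = 7.17 -> Y = 14.341 ✓
  Q = 7.506 -> Y = 15.011 ✓
  Q = 8.066 -> Y = 16.132 ✓
All samples match this transformation.

(b) 2Q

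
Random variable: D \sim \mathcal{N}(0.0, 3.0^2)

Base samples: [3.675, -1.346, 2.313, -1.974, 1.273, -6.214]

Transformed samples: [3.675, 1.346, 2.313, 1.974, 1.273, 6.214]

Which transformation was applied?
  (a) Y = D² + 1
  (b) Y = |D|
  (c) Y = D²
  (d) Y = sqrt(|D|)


Checking option (b) Y = |D|:
  D = 3.675 -> Y = 3.675 ✓
  D = -1.346 -> Y = 1.346 ✓
  D = 2.313 -> Y = 2.313 ✓
All samples match this transformation.

(b) |D|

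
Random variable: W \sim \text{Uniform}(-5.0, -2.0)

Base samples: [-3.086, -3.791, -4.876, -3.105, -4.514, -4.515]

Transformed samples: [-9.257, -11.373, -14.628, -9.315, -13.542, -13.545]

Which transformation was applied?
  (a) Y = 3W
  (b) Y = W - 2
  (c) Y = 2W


Checking option (a) Y = 3W:
  W = -3.086 -> Y = -9.257 ✓
  W = -3.791 -> Y = -11.373 ✓
  W = -4.876 -> Y = -14.628 ✓
All samples match this transformation.

(a) 3W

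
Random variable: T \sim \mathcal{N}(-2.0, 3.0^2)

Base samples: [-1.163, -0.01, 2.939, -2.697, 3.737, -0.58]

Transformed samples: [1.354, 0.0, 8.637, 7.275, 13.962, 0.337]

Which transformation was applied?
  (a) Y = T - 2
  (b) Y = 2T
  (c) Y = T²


Checking option (c) Y = T²:
  T = -1.163 -> Y = 1.354 ✓
  T = -0.01 -> Y = 0.0 ✓
  T = 2.939 -> Y = 8.637 ✓
All samples match this transformation.

(c) T²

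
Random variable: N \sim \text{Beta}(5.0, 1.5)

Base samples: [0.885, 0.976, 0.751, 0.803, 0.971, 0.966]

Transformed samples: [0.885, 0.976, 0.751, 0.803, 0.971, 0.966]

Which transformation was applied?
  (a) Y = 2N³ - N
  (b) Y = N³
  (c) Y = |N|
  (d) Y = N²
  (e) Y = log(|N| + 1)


Checking option (c) Y = |N|:
  N = 0.885 -> Y = 0.885 ✓
  N = 0.976 -> Y = 0.976 ✓
  N = 0.751 -> Y = 0.751 ✓
All samples match this transformation.

(c) |N|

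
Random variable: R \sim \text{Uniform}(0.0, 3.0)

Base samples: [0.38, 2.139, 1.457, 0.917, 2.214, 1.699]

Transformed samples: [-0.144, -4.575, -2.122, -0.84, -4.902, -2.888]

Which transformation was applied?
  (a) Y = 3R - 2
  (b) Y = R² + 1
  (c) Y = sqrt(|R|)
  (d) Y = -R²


Checking option (d) Y = -R²:
  R = 0.38 -> Y = -0.144 ✓
  R = 2.139 -> Y = -4.575 ✓
  R = 1.457 -> Y = -2.122 ✓
All samples match this transformation.

(d) -R²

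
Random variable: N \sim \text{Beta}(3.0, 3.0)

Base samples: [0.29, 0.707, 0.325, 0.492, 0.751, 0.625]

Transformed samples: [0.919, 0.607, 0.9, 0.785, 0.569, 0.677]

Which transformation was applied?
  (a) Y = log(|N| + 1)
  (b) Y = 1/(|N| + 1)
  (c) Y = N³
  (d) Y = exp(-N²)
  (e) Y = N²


Checking option (d) Y = exp(-N²):
  N = 0.29 -> Y = 0.919 ✓
  N = 0.707 -> Y = 0.607 ✓
  N = 0.325 -> Y = 0.9 ✓
All samples match this transformation.

(d) exp(-N²)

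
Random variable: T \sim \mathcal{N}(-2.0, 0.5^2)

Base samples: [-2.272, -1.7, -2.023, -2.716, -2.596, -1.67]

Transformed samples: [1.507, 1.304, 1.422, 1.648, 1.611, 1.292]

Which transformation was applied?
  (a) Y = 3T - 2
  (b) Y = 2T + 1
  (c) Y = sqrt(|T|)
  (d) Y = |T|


Checking option (c) Y = sqrt(|T|):
  T = -2.272 -> Y = 1.507 ✓
  T = -1.7 -> Y = 1.304 ✓
  T = -2.023 -> Y = 1.422 ✓
All samples match this transformation.

(c) sqrt(|T|)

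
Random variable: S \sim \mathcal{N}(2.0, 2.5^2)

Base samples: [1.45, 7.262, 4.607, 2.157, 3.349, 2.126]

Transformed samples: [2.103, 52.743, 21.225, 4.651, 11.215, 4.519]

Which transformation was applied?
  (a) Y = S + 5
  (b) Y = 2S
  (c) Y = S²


Checking option (c) Y = S²:
  S = 1.45 -> Y = 2.103 ✓
  S = 7.262 -> Y = 52.743 ✓
  S = 4.607 -> Y = 21.225 ✓
All samples match this transformation.

(c) S²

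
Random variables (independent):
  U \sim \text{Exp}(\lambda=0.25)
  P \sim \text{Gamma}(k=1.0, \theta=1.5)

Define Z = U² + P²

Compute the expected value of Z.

E[Z] = E[U²] + E[P²]
E[U²] = Var(U) + E[U]² = 16 + 16 = 32
E[P²] = Var(P) + E[P]² = 2.25 + 2.25 = 4.5
E[Z] = 32 + 4.5 = 36.5

36.5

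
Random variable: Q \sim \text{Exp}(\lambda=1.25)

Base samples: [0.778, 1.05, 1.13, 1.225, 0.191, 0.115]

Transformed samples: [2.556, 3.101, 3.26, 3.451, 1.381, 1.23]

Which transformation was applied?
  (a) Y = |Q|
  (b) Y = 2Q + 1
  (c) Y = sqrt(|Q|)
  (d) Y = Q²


Checking option (b) Y = 2Q + 1:
  Q = 0.778 -> Y = 2.556 ✓
  Q = 1.05 -> Y = 3.101 ✓
  Q = 1.13 -> Y = 3.26 ✓
All samples match this transformation.

(b) 2Q + 1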